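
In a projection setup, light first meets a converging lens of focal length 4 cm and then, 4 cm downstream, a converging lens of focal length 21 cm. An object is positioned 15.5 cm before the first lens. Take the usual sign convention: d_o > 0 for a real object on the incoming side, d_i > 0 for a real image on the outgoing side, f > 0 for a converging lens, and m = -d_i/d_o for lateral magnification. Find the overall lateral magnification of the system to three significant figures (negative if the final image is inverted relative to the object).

Lens 1: 1/d_i1 = 1/f_1 - 1/d_o1 = 1/4 - 1/15.5 = 0.18548 cm^-1, so d_i1 = 5.391 cm.
m_1 = -(5.391)/15.5 = -0.3478.
Since 5.391 cm > 4 cm, the first image lies past the second lens and serves as a virtual object: d_o2 = L - d_i1 = -1.391 cm.
Lens 2: 1/d_i2 = 1/f_2 - 1/d_o2 = 1/21 - 1/(-1.391) = 0.76637 cm^-1, so d_i2 = 1.305 cm.
m_2 = -(1.305)/(-1.391) = 0.9379.
The system's lateral magnification is m_1 m_2 = (-0.3478)(0.9379) = -0.3262.

-0.326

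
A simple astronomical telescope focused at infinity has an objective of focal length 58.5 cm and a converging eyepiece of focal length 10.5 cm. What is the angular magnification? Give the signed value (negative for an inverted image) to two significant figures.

M = -f_obj/f_eye = -58.5/(10.5) = -5.571.

-5.6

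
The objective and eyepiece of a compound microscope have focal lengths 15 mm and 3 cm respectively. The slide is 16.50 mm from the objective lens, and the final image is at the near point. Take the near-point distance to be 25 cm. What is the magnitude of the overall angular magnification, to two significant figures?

93

Convert to cm: f_obj = 15 mm = 1.5 cm; d_o = 16.50 mm = 1.65 cm.
Objective: 1/d_i = 1/f_obj - 1/d_o = 1/1.5 - 1/1.65 = 0.06061 cm^-1, so d_i = 16.500 cm.
m_obj = -d_i/d_o = -16.500/1.65 = -10.000.
Eyepiece angular magnification (image at near point): M_eye = 1 + D/f_e = 1 + 25/3 = 9.333.
Overall M = m_obj x M_eye = (-10.000)(9.333) = -93.33.
|M| = 93.33.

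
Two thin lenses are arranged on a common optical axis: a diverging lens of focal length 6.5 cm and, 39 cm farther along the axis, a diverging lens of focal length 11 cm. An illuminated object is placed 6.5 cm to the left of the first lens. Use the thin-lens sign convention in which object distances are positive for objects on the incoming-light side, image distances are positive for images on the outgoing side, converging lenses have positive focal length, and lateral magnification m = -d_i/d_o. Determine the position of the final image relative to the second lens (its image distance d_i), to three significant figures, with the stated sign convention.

-8.73 cm

Lens 1: 1/d_i1 = 1/f_1 - 1/d_o1 = 1/(-6.5) - 1/6.5 = -0.30769 cm^-1, so d_i1 = -3.250 cm.
With d_i1 < 0 the first image is virtual and lies on the object side; the object distance for lens 2 is d_o2 = 39 - (-3.250) = 42.250 cm.
Lens 2: 1/d_i2 = 1/f_2 - 1/d_o2 = 1/(-11) - 1/(42.250) = -0.11458 cm^-1, so d_i2 = -8.728 cm.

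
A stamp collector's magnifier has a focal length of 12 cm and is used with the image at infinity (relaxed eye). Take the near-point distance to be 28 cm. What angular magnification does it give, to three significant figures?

2.33

M = D/f = 28/12 = 2.333.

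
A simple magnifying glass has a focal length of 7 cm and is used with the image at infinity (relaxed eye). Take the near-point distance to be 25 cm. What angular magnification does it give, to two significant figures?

3.6

M = D/f = 25/7 = 3.571.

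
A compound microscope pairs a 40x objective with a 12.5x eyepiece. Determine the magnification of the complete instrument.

The overall magnification of a compound microscope is the product of the objective and eyepiece magnifications:
M = M_obj x M_eye = 40 x 12.5 = 500.

500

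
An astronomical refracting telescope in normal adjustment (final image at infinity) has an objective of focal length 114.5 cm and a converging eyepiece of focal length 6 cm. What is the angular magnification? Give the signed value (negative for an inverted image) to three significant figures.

M = -f_obj/f_eye = -114.5/(6) = -19.083.

-19.1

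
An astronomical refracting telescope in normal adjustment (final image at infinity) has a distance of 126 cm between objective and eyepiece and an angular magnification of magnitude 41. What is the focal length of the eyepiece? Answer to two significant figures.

3.0 cm

In normal adjustment the tube length equals f_obj + f_eye and |M| = f_obj/f_eye.
So f_obj = 41 f_eye and 41 f_eye + f_eye = 126 cm, giving f_eye = 126/42 = 3.000 cm and f_obj = 123.000 cm.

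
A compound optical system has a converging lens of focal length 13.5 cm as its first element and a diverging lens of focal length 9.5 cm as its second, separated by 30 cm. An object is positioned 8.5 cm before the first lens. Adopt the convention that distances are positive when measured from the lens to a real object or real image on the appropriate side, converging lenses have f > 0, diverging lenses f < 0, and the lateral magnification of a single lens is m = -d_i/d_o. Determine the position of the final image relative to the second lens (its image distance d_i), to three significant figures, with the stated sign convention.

Applying the thin-lens equation to the first lens, 1/13.5 = 1/8.5 + 1/d_i1, which gives d_i1 = -22.950 cm.
The intermediate image is virtual, 22.950 cm to the left of lens 1, so d_o2 = L - d_i1 = 30 - (-22.950) = 52.950 cm.
Applying the thin-lens equation again with f_2 = -9.5 cm and d_o2 = 52.950 cm gives d_i2 = -8.055 cm.

-8.05 cm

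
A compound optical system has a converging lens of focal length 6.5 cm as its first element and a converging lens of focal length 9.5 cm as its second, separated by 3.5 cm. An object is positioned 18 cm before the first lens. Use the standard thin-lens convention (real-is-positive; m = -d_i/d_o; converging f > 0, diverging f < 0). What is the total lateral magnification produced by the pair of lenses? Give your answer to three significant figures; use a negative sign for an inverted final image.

-0.332

First lens: d_i1 = 1/(1/6.5 - 1/18) = 10.174 cm.
m_1 = -(10.174)/18 = -0.5652.
This image would form 10.174 cm past lens 1, i.e. 6.674 cm beyond lens 2, so it is a virtual object for lens 2: d_o2 = 3.5 - 10.174 = -6.674 cm.
Second lens: d_i2 = 1/(1/9.5 - 1/(-6.674)) = 3.920 cm.
m_2 = -(3.920)/(-6.674) = 0.5874.
Total m = m_1 x m_2 = (-0.5652)(0.5874) = -0.3320.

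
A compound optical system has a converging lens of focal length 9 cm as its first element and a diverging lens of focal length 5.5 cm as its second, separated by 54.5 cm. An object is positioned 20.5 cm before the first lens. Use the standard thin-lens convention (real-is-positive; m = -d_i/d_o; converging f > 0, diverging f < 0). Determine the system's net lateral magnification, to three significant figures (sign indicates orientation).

Lens 1: 1/d_i1 = 1/f_1 - 1/d_o1 = 1/9 - 1/20.5 = 0.06233 cm^-1, so d_i1 = 16.043 cm.
m_1 = -(16.043)/20.5 = -0.7826.
Object distance for lens 2: d_o2 = 54.5 - 16.043 = 38.457 cm.
Lens 2: 1/d_i2 = 1/f_2 - 1/d_o2 = 1/(-5.5) - 1/(38.457) = -0.20782 cm^-1, so d_i2 = -4.812 cm.
m_2 = -(-4.812)/(38.457) = 0.1251.
The system's lateral magnification is m_1 m_2 = (-0.7826)(0.1251) = -0.0979.

-0.0979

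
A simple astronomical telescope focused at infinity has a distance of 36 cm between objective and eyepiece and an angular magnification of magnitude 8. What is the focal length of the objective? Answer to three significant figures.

In normal adjustment the tube length equals f_obj + f_eye and |M| = f_obj/f_eye.
So f_obj = 8 f_eye and 8 f_eye + f_eye = 36 cm, giving f_eye = 36/9 = 4.000 cm and f_obj = 32.000 cm.

32.0 cm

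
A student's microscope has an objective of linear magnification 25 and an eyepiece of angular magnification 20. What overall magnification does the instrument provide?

500

The overall magnification of a compound microscope is the product of the objective and eyepiece magnifications:
M = M_obj x M_eye = 25 x 20 = 500.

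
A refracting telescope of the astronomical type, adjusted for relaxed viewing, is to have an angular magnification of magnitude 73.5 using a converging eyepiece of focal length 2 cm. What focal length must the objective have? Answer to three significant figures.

147 cm

|M| = f_obj/|f_eye|, so f_obj = |M| x |f_eye| = 73.5 x 2 = 147.000 cm.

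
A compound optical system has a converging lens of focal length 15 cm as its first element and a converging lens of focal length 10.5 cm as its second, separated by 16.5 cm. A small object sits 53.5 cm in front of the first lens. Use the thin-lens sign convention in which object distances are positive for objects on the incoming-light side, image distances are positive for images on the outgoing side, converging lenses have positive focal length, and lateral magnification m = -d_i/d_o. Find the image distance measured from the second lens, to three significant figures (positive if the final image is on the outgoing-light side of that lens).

Applying the thin-lens equation to the first lens, 1/15 = 1/53.5 + 1/d_i1, which gives d_i1 = 20.844 cm.
Since 20.844 cm > 16.5 cm, the first image lies past the second lens and serves as a virtual object: d_o2 = L - d_i1 = -4.344 cm.
Applying the thin-lens equation again with f_2 = 10.5 cm and d_o2 = -4.344 cm gives d_i2 = 3.073 cm.

3.07 cm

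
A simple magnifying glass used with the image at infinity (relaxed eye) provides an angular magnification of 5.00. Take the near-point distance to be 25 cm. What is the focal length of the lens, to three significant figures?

5.00 cm

For the image at infinity, M = D/f.
f = D/M = 25/5.0 = 5.000 cm.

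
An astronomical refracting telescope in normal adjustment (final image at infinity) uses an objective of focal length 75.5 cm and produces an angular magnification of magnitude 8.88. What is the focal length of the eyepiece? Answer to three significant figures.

8.50 cm

|M| = f_obj/f_eye, so f_eye = f_obj/|M| = 75.5/8.88 = 8.502 cm.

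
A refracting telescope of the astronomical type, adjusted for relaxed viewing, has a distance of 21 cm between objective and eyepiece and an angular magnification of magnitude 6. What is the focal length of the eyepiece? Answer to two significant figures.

3.0 cm

In normal adjustment the tube length equals f_obj + f_eye and |M| = f_obj/f_eye.
So f_obj = 6 f_eye and 6 f_eye + f_eye = 21 cm, giving f_eye = 21/7 = 3.000 cm and f_obj = 18.000 cm.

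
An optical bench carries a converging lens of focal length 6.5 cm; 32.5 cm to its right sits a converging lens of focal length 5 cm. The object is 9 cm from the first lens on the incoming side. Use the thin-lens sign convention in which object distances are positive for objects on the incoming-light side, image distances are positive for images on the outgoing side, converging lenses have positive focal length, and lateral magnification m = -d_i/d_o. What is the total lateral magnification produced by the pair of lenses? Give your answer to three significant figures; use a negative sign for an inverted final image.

First lens: d_i1 = 1/(1/6.5 - 1/9) = 23.400 cm.
m_1 = -(23.400)/9 = -2.6000.
The intermediate image is 23.400 cm to the right of lens 1, so d_o2 = L - d_i1 = 32.5 - 23.400 = 9.100 cm.
Second lens: d_i2 = 1/(1/5 - 1/(9.100)) = 11.098 cm.
m_2 = -(11.098)/(9.100) = -1.2195.
Total m = m_1 x m_2 = (-2.6000)(-1.2195) = 3.1707.

3.17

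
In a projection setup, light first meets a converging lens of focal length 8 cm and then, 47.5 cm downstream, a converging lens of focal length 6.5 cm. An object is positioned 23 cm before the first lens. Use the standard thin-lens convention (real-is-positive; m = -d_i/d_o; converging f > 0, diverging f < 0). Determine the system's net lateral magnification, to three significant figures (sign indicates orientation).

0.121

Applying the thin-lens equation to the first lens, 1/8 = 1/23 + 1/d_i1, which gives d_i1 = 12.267 cm.
Its lateral magnification is m_1 = -d_i1/d_o1 = -(12.267)/23 = -0.5333.
That image sits 35.233 cm in front of the second lens, so d_o2 = 35.233 cm.
Applying the thin-lens equation again with f_2 = 6.5 cm and d_o2 = 35.233 cm gives d_i2 = 7.970 cm.
m_2 = -(7.970)/(35.233) = -0.2262.
Total m = m_1 x m_2 = (-0.5333)(-0.2262) = 0.1206.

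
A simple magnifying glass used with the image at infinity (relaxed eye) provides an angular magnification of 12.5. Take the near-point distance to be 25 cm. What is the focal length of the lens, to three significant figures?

2.00 cm

For the image at infinity, M = D/f.
f = D/M = 25/12.5 = 2.000 cm.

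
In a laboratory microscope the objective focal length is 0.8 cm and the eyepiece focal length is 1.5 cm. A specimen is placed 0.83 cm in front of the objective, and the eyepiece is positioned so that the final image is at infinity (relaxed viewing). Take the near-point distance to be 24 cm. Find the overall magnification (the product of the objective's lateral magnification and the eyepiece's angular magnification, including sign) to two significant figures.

Objective: 1/d_i = 1/f_obj - 1/d_o = 1/0.8 - 1/0.83 = 0.04518 cm^-1, so d_i = 22.133 cm.
m_obj = -d_i/d_o = -22.133/0.83 = -26.667.
Eyepiece angular magnification (image at infinity): M_eye = D/f_e = 24/1.5 = 16.000.
Overall M = m_obj x M_eye = (-26.667)(16.000) = -426.67.

-430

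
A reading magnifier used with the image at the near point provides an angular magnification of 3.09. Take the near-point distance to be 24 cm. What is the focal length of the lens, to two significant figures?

11 cm

For the image at the near point, M = 1 + D/f.
f = D/(M - 1) = 24/(3.09 - 1) = 11.483 cm.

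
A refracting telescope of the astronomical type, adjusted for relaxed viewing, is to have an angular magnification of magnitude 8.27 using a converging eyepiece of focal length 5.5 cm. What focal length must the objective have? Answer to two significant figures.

45 cm

|M| = f_obj/|f_eye|, so f_obj = |M| x |f_eye| = 8.27 x 5.5 = 45.485 cm.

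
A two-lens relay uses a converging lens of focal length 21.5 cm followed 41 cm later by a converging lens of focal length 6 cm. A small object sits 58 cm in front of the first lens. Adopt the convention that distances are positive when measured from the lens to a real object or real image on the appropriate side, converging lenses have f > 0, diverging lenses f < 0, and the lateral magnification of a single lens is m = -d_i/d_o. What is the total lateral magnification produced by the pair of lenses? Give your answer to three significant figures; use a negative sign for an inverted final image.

4.23

Lens 1: 1/d_i1 = 1/f_1 - 1/d_o1 = 1/21.5 - 1/58 = 0.02927 cm^-1, so d_i1 = 34.164 cm.
m_1 = -(34.164)/58 = -0.5890.
Object distance for lens 2: d_o2 = 41 - 34.164 = 6.836 cm.
Lens 2: 1/d_i2 = 1/f_2 - 1/d_o2 = 1/6 - 1/(6.836) = 0.02037 cm^-1, so d_i2 = 49.082 cm.
m_2 = -(49.082)/(6.836) = -7.1803.
Total m = m_1 x m_2 = (-0.5890)(-7.1803) = 4.2295.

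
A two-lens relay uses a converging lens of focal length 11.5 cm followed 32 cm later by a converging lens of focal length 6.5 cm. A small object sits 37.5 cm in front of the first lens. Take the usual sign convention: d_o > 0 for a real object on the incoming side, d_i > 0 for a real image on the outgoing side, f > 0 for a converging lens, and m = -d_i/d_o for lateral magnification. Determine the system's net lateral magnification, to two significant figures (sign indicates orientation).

0.32

First lens: d_i1 = 1/(1/11.5 - 1/37.5) = 16.587 cm.
m_1 = -(16.587)/37.5 = -0.4423.
Object distance for lens 2: d_o2 = 32 - 16.587 = 15.413 cm.
Second lens: d_i2 = 1/(1/6.5 - 1/(15.413)) = 11.240 cm.
m_2 = -(11.240)/(15.413) = -0.7292.
Total m = m_1 x m_2 = (-0.4423)(-0.7292) = 0.3225.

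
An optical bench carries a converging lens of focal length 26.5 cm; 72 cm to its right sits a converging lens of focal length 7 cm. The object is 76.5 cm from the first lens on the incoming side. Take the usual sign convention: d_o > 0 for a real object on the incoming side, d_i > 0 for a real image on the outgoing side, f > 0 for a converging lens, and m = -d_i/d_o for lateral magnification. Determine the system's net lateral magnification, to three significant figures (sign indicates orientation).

0.152

Lens 1: 1/d_i1 = 1/f_1 - 1/d_o1 = 1/26.5 - 1/76.5 = 0.02466 cm^-1, so d_i1 = 40.545 cm.
m_1 = -(40.545)/76.5 = -0.5300.
Object distance for lens 2: d_o2 = 72 - 40.545 = 31.455 cm.
Lens 2: 1/d_i2 = 1/f_2 - 1/d_o2 = 1/7 - 1/(31.455) = 0.11107 cm^-1, so d_i2 = 9.004 cm.
m_2 = -(9.004)/(31.455) = -0.2862.
Total m = m_1 x m_2 = (-0.5300)(-0.2862) = 0.1517.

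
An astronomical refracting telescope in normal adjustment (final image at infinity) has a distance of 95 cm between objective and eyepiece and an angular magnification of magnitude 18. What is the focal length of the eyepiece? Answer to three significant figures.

In normal adjustment the tube length equals f_obj + f_eye and |M| = f_obj/f_eye.
So f_obj = 18 f_eye and 18 f_eye + f_eye = 95 cm, giving f_eye = 95/19 = 5.000 cm and f_obj = 90.000 cm.

5.00 cm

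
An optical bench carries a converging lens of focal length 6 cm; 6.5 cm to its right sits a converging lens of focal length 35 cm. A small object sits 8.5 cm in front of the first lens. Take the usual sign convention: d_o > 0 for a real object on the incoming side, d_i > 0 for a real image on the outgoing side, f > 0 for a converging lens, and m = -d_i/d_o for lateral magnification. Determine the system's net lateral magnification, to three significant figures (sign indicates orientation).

-1.72

First lens: d_i1 = 1/(1/6 - 1/8.5) = 20.400 cm.
m_1 = -(20.400)/8.5 = -2.4000.
Since 20.400 cm > 6.5 cm, the first image lies past the second lens and serves as a virtual object: d_o2 = L - d_i1 = -13.900 cm.
Second lens: d_i2 = 1/(1/35 - 1/(-13.900)) = 9.949 cm.
m_2 = -(9.949)/(-13.900) = 0.7157.
The system's lateral magnification is m_1 m_2 = (-2.4000)(0.7157) = -1.7178.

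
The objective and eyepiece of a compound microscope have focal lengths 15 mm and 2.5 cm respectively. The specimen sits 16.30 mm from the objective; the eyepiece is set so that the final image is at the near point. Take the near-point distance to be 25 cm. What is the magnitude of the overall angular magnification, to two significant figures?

130

Convert to cm: f_obj = 15 mm = 1.5 cm; d_o = 16.30 mm = 1.63 cm.
Objective: 1/d_i = 1/f_obj - 1/d_o = 1/1.5 - 1/1.63 = 0.05317 cm^-1, so d_i = 18.808 cm.
m_obj = -d_i/d_o = -18.808/1.63 = -11.538.
Eyepiece angular magnification (image at near point): M_eye = 1 + D/f_e = 1 + 25/2.5 = 11.000.
Overall M = m_obj x M_eye = (-11.538)(11.000) = -126.92.
|M| = 126.92.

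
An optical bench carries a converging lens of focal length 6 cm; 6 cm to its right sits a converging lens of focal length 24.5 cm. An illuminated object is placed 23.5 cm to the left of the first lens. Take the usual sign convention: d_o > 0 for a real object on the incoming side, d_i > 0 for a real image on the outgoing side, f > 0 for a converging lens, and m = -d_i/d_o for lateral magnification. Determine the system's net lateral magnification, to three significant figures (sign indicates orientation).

-0.316

Applying the thin-lens equation to the first lens, 1/6 = 1/23.5 + 1/d_i1, which gives d_i1 = 8.057 cm.
Its lateral magnification is m_1 = -d_i1/d_o1 = -(8.057)/23.5 = -0.3429.
This image would form 8.057 cm past lens 1, i.e. 2.057 cm beyond lens 2, so it is a virtual object for lens 2: d_o2 = 6 - 8.057 = -2.057 cm.
Applying the thin-lens equation again with f_2 = 24.5 cm and d_o2 = -2.057 cm gives d_i2 = 1.898 cm.
m_2 = -(1.898)/(-2.057) = 0.9225.
Total m = m_1 x m_2 = (-0.3429)(0.9225) = -0.3163.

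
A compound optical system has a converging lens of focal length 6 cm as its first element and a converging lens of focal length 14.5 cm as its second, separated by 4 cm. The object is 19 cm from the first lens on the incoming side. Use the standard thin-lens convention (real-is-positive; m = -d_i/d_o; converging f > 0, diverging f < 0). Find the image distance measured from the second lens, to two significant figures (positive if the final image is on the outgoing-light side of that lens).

3.6 cm

Applying the thin-lens equation to the first lens, 1/6 = 1/19 + 1/d_i1, which gives d_i1 = 8.769 cm.
This image would form 8.769 cm past lens 1, i.e. 4.769 cm beyond lens 2, so it is a virtual object for lens 2: d_o2 = 4 - 8.769 = -4.769 cm.
Applying the thin-lens equation again with f_2 = 14.5 cm and d_o2 = -4.769 cm gives d_i2 = 3.589 cm.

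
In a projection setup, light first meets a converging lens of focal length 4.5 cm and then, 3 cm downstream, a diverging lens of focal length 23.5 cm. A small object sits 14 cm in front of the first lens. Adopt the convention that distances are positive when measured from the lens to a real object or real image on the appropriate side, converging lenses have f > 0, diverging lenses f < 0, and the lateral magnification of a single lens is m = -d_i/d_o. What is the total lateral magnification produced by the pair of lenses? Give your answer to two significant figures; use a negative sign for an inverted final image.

-0.56

Lens 1: 1/d_i1 = 1/f_1 - 1/d_o1 = 1/4.5 - 1/14 = 0.15079 cm^-1, so d_i1 = 6.632 cm.
m_1 = -(6.632)/14 = -0.4737.
This image would form 6.632 cm past lens 1, i.e. 3.632 cm beyond lens 2, so it is a virtual object for lens 2: d_o2 = 3 - 6.632 = -3.632 cm.
Lens 2: 1/d_i2 = 1/f_2 - 1/d_o2 = 1/(-23.5) - 1/(-3.632) = 0.23281 cm^-1, so d_i2 = 4.295 cm.
m_2 = -(4.295)/(-3.632) = 1.1828.
Overall magnification: m = m_1 m_2 = -0.5603.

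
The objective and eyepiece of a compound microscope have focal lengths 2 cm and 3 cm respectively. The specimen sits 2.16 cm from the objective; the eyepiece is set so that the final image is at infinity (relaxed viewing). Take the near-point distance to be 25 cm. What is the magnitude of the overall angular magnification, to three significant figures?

104

Objective: 1/d_i = 1/f_obj - 1/d_o = 1/2 - 1/2.16 = 0.03704 cm^-1, so d_i = 27.000 cm.
m_obj = -d_i/d_o = -27.000/2.16 = -12.500.
Eyepiece angular magnification (image at infinity): M_eye = D/f_e = 25/3 = 8.333.
Overall M = m_obj x M_eye = (-12.500)(8.333) = -104.17.
|M| = 104.17.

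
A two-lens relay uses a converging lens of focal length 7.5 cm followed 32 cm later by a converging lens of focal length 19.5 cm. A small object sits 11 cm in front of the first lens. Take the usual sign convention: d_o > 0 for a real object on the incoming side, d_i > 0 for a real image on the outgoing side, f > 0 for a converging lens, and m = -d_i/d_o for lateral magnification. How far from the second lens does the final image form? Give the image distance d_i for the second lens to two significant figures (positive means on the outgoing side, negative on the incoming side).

Lens 1: 1/d_i1 = 1/f_1 - 1/d_o1 = 1/7.5 - 1/11 = 0.04242 cm^-1, so d_i1 = 23.571 cm.
Object distance for lens 2: d_o2 = 32 - 23.571 = 8.429 cm.
Lens 2: 1/d_i2 = 1/f_2 - 1/d_o2 = 1/19.5 - 1/(8.429) = -0.06736 cm^-1, so d_i2 = -14.845 cm.

-15 cm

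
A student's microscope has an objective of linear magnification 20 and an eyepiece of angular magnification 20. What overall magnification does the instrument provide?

The overall magnification of a compound microscope is the product of the objective and eyepiece magnifications:
M = M_obj x M_eye = 20 x 20 = 400.

400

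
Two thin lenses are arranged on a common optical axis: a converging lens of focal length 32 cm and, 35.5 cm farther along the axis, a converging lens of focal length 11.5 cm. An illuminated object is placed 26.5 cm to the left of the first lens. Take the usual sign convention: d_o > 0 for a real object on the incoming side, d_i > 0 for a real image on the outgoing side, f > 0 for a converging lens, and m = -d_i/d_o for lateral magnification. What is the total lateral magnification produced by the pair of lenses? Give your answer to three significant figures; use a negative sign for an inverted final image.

Applying the thin-lens equation to the first lens, 1/32 = 1/26.5 + 1/d_i1, which gives d_i1 = -154.182 cm.
Its lateral magnification is m_1 = -d_i1/d_o1 = -(-154.182)/26.5 = 5.8182.
With d_i1 < 0 the first image is virtual and lies on the object side; the object distance for lens 2 is d_o2 = 35.5 - (-154.182) = 189.682 cm.
Applying the thin-lens equation again with f_2 = 11.5 cm and d_o2 = 189.682 cm gives d_i2 = 12.242 cm.
m_2 = -(12.242)/(189.682) = -0.0645.
Overall magnification: m = m_1 m_2 = -0.3755.

-0.376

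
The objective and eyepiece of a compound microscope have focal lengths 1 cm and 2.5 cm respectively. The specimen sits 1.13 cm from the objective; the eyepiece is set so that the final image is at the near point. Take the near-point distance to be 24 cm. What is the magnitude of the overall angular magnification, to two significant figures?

82

Objective: 1/d_i = 1/f_obj - 1/d_o = 1/1 - 1/1.13 = 0.11504 cm^-1, so d_i = 8.692 cm.
m_obj = -d_i/d_o = -8.692/1.13 = -7.692.
Eyepiece angular magnification (image at near point): M_eye = 1 + D/f_e = 1 + 24/2.5 = 10.600.
Overall M = m_obj x M_eye = (-7.692)(10.600) = -81.54.
|M| = 81.54.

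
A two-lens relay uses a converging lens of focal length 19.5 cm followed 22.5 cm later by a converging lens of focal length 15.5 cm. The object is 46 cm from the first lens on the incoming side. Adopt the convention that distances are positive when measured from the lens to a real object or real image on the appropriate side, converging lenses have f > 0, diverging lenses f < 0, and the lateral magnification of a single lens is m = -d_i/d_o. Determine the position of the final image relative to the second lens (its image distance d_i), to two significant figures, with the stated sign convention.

6.6 cm

Lens 1: 1/d_i1 = 1/f_1 - 1/d_o1 = 1/19.5 - 1/46 = 0.02954 cm^-1, so d_i1 = 33.849 cm.
This image would form 33.849 cm past lens 1, i.e. 11.349 cm beyond lens 2, so it is a virtual object for lens 2: d_o2 = 22.5 - 33.849 = -11.349 cm.
Lens 2: 1/d_i2 = 1/f_2 - 1/d_o2 = 1/15.5 - 1/(-11.349) = 0.15263 cm^-1, so d_i2 = 6.552 cm.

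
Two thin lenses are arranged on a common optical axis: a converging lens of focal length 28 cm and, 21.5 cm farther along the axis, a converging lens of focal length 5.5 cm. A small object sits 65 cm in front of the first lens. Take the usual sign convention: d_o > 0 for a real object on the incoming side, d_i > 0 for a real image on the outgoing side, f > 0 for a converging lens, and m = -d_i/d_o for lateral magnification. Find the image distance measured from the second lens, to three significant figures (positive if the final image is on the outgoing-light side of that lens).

First lens: d_i1 = 1/(1/28 - 1/65) = 49.189 cm.
This image would form 49.189 cm past lens 1, i.e. 27.689 cm beyond lens 2, so it is a virtual object for lens 2: d_o2 = 21.5 - 49.189 = -27.689 cm.
Second lens: d_i2 = 1/(1/5.5 - 1/(-27.689)) = 4.589 cm.

4.59 cm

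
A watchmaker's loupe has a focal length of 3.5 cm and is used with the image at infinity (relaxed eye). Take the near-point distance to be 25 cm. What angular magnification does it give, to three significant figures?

7.14

M = D/f = 25/3.5 = 7.143.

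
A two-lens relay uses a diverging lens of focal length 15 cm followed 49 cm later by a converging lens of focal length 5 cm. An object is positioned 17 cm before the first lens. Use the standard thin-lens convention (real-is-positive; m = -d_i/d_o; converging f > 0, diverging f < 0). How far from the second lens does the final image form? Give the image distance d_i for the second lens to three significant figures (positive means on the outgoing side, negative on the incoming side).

5.48 cm

First lens: d_i1 = 1/(1/(-15) - 1/17) = -7.969 cm.
The intermediate image is virtual, 7.969 cm to the left of lens 1, so d_o2 = L - d_i1 = 49 - (-7.969) = 56.969 cm.
Second lens: d_i2 = 1/(1/5 - 1/(56.969)) = 5.481 cm.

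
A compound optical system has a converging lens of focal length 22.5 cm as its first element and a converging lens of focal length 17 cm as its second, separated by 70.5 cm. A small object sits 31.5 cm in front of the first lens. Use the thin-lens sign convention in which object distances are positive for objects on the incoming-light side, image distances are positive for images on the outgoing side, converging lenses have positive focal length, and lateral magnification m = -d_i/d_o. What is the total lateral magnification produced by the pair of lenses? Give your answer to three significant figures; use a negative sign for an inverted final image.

-1.68

Applying the thin-lens equation to the first lens, 1/22.5 = 1/31.5 + 1/d_i1, which gives d_i1 = 78.750 cm.
Its lateral magnification is m_1 = -d_i1/d_o1 = -(78.750)/31.5 = -2.5000.
This image would form 78.750 cm past lens 1, i.e. 8.250 cm beyond lens 2, so it is a virtual object for lens 2: d_o2 = 70.5 - 78.750 = -8.250 cm.
Applying the thin-lens equation again with f_2 = 17 cm and d_o2 = -8.250 cm gives d_i2 = 5.554 cm.
m_2 = -(5.554)/(-8.250) = 0.6733.
The system's lateral magnification is m_1 m_2 = (-2.5000)(0.6733) = -1.6832.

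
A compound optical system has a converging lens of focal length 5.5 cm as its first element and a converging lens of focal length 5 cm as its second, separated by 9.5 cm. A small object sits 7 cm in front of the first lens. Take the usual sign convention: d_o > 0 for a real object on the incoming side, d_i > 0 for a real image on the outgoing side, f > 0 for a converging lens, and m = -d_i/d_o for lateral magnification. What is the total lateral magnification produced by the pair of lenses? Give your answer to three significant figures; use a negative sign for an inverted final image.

Applying the thin-lens equation to the first lens, 1/5.5 = 1/7 + 1/d_i1, which gives d_i1 = 25.667 cm.
Its lateral magnification is m_1 = -d_i1/d_o1 = -(25.667)/7 = -3.6667.
Since 25.667 cm > 9.5 cm, the first image lies past the second lens and serves as a virtual object: d_o2 = L - d_i1 = -16.167 cm.
Applying the thin-lens equation again with f_2 = 5 cm and d_o2 = -16.167 cm gives d_i2 = 3.819 cm.
m_2 = -(3.819)/(-16.167) = 0.2362.
Overall magnification: m = m_1 m_2 = -0.8661.

-0.866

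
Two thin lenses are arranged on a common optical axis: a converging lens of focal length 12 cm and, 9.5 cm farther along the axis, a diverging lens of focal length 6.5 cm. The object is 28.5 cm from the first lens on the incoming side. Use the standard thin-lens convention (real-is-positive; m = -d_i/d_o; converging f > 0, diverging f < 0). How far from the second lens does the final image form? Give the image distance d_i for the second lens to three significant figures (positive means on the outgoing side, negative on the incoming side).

-15.4 cm

Applying the thin-lens equation to the first lens, 1/12 = 1/28.5 + 1/d_i1, which gives d_i1 = 20.727 cm.
Since 20.727 cm > 9.5 cm, the first image lies past the second lens and serves as a virtual object: d_o2 = L - d_i1 = -11.227 cm.
Applying the thin-lens equation again with f_2 = -6.5 cm and d_o2 = -11.227 cm gives d_i2 = -15.437 cm.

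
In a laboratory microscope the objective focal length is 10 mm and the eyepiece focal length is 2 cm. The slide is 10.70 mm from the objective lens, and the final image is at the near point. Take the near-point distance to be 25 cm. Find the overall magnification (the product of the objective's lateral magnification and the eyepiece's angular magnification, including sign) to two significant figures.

-190

Convert to cm: f_obj = 10 mm = 1 cm; d_o = 10.70 mm = 1.07 cm.
Objective: 1/d_i = 1/f_obj - 1/d_o = 1/1 - 1/1.07 = 0.06542 cm^-1, so d_i = 15.286 cm.
m_obj = -d_i/d_o = -15.286/1.07 = -14.286.
Eyepiece angular magnification (image at near point): M_eye = 1 + D/f_e = 1 + 25/2 = 13.500.
Overall M = m_obj x M_eye = (-14.286)(13.500) = -192.86.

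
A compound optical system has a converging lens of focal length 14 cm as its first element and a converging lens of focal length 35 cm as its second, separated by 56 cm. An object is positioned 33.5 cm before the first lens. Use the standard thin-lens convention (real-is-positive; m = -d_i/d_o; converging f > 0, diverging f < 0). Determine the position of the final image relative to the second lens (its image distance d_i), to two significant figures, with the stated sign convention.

-370 cm

Lens 1: 1/d_i1 = 1/f_1 - 1/d_o1 = 1/14 - 1/33.5 = 0.04158 cm^-1, so d_i1 = 24.051 cm.
That image sits 31.949 cm in front of the second lens, so d_o2 = 31.949 cm.
Lens 2: 1/d_i2 = 1/f_2 - 1/d_o2 = 1/35 - 1/(31.949) = -0.00273 cm^-1, so d_i2 = -366.471 cm.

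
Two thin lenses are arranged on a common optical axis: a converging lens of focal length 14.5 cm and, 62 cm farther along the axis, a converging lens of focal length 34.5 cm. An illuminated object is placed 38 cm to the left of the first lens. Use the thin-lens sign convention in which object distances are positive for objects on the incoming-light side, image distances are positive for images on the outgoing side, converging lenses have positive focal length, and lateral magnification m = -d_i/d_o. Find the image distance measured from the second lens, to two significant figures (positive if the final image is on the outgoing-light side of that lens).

Lens 1: 1/d_i1 = 1/f_1 - 1/d_o1 = 1/14.5 - 1/38 = 0.04265 cm^-1, so d_i1 = 23.447 cm.
That image sits 38.553 cm in front of the second lens, so d_o2 = 38.553 cm.
Lens 2: 1/d_i2 = 1/f_2 - 1/d_o2 = 1/34.5 - 1/(38.553) = 0.00305 cm^-1, so d_i2 = 328.157 cm.

330 cm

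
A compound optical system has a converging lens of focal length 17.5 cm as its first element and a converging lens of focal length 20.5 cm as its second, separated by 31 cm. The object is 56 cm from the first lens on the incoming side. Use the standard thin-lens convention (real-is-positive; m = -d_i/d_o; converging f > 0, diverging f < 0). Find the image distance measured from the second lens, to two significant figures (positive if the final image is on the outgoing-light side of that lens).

-7.6 cm

Applying the thin-lens equation to the first lens, 1/17.5 = 1/56 + 1/d_i1, which gives d_i1 = 25.455 cm.
The intermediate image is 25.455 cm to the right of lens 1, so d_o2 = L - d_i1 = 31 - 25.455 = 5.545 cm.
Applying the thin-lens equation again with f_2 = 20.5 cm and d_o2 = 5.545 cm gives d_i2 = -7.602 cm.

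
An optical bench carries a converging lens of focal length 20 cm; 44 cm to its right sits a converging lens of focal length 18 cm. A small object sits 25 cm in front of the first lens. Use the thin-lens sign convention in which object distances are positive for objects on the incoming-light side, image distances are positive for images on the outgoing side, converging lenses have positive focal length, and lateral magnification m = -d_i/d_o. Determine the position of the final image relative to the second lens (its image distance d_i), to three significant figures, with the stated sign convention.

13.6 cm

Applying the thin-lens equation to the first lens, 1/20 = 1/25 + 1/d_i1, which gives d_i1 = 100.000 cm.
Since 100.000 cm > 44 cm, the first image lies past the second lens and serves as a virtual object: d_o2 = L - d_i1 = -56.000 cm.
Applying the thin-lens equation again with f_2 = 18 cm and d_o2 = -56.000 cm gives d_i2 = 13.622 cm.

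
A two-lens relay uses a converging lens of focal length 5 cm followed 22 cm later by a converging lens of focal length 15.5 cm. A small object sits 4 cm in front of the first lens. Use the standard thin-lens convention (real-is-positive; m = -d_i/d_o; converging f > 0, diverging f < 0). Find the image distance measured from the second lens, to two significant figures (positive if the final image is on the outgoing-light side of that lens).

Lens 1: 1/d_i1 = 1/f_1 - 1/d_o1 = 1/5 - 1/4 = -0.05000 cm^-1, so d_i1 = -20.000 cm.
The intermediate image is virtual, 20.000 cm to the left of lens 1, so d_o2 = L - d_i1 = 22 - (-20.000) = 42.000 cm.
Lens 2: 1/d_i2 = 1/f_2 - 1/d_o2 = 1/15.5 - 1/(42.000) = 0.04071 cm^-1, so d_i2 = 24.566 cm.

25 cm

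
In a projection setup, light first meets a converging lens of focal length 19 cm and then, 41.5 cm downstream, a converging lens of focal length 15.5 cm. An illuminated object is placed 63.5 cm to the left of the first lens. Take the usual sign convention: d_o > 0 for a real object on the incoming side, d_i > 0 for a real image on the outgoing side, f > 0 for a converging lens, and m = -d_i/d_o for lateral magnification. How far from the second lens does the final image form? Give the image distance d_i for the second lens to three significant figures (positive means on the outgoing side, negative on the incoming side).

-200 cm

First lens: d_i1 = 1/(1/19 - 1/63.5) = 27.112 cm.
The intermediate image is 27.112 cm to the right of lens 1, so d_o2 = L - d_i1 = 41.5 - 27.112 = 14.388 cm.
Second lens: d_i2 = 1/(1/15.5 - 1/(14.388)) = -200.482 cm.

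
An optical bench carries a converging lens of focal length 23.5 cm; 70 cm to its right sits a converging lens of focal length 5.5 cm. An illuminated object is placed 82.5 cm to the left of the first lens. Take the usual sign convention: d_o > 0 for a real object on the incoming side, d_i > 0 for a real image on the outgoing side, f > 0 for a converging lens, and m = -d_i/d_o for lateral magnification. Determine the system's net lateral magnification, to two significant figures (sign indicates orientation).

First lens: d_i1 = 1/(1/23.5 - 1/82.5) = 32.860 cm.
m_1 = -(32.860)/82.5 = -0.3983.
The intermediate image is 32.860 cm to the right of lens 1, so d_o2 = L - d_i1 = 70 - 32.860 = 37.140 cm.
Second lens: d_i2 = 1/(1/5.5 - 1/(37.140)) = 6.456 cm.
m_2 = -(6.456)/(37.140) = -0.1738.
The system's lateral magnification is m_1 m_2 = (-0.3983)(-0.1738) = 0.0692.

0.069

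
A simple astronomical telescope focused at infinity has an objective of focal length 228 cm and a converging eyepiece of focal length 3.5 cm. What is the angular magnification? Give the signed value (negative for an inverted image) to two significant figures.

-65

M = -f_obj/f_eye = -228/(3.5) = -65.143.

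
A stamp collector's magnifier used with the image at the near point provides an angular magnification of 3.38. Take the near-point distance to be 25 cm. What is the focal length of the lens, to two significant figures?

For the image at the near point, M = 1 + D/f.
f = D/(M - 1) = 25/(3.38 - 1) = 10.504 cm.

11 cm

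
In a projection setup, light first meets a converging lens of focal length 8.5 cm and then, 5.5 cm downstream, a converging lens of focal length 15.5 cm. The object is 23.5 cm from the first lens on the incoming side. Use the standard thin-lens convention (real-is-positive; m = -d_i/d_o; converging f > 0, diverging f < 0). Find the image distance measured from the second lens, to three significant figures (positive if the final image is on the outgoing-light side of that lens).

5.20 cm

Applying the thin-lens equation to the first lens, 1/8.5 = 1/23.5 + 1/d_i1, which gives d_i1 = 13.317 cm.
This image would form 13.317 cm past lens 1, i.e. 7.817 cm beyond lens 2, so it is a virtual object for lens 2: d_o2 = 5.5 - 13.317 = -7.817 cm.
Applying the thin-lens equation again with f_2 = 15.5 cm and d_o2 = -7.817 cm gives d_i2 = 5.196 cm.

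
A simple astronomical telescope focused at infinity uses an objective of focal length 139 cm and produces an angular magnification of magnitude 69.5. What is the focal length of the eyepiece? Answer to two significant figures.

2.0 cm

|M| = f_obj/f_eye, so f_eye = f_obj/|M| = 139/69.5 = 2.000 cm.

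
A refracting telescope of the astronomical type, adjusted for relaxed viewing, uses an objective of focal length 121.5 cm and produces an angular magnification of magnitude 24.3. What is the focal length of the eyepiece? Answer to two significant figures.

5.0 cm

|M| = f_obj/f_eye, so f_eye = f_obj/|M| = 121.5/24.3 = 5.000 cm.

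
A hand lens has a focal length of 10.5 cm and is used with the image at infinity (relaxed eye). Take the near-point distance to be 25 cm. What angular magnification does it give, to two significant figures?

2.4

M = D/f = 25/10.5 = 2.381.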